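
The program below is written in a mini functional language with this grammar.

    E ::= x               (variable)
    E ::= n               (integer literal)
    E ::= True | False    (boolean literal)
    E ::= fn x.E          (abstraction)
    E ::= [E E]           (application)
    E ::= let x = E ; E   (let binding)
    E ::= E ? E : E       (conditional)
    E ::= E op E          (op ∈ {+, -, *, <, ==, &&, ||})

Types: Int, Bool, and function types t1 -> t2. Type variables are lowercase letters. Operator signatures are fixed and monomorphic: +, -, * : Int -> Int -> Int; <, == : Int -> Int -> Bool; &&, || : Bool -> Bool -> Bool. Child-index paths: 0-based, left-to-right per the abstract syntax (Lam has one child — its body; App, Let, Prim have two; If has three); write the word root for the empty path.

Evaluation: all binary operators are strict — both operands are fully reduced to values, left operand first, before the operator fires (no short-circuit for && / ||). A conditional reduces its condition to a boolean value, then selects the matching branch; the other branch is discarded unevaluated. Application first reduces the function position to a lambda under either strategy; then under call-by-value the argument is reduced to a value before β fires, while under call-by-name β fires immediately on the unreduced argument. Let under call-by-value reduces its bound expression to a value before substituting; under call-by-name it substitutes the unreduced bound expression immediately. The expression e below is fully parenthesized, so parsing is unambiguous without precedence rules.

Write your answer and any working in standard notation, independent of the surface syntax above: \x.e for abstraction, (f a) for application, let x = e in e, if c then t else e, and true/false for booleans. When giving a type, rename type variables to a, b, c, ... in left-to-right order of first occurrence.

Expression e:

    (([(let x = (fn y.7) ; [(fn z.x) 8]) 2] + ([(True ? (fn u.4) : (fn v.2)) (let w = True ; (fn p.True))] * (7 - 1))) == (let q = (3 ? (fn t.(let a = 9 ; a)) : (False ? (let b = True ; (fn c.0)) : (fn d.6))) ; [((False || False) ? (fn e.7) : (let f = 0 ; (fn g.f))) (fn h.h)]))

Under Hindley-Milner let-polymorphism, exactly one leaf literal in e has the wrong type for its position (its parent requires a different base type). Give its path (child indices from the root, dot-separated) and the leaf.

Trace:
\y._ : a -> Int
let x : forall. a -> Int
x : c -> Int
\z._ : b -> c -> Int
  unify b -> c -> Int ~ Int -> d
  unify b ~ Int
  unify c -> Int ~ d
_ _ : c -> Int
  unify c -> Int ~ Int -> e
  unify c ~ Int
  unify Int ~ e
_ _ : Int
  unify Int ~ Int
  unify Bool ~ Bool
\u._ : f -> Int
\v._ : g -> Int
  unify f -> Int ~ g -> Int
  unify f ~ g
  unify Int ~ Int
let w : Bool
\p._ : h -> Bool
  unify g -> Int ~ (h -> Bool) -> i
  unify g ~ h -> Bool
  unify Int ~ i
_ _ : Int
  unify Int ~ Int
  unify Int ~ Int
  unify Int ~ Int
  unify Int ~ Int
  unify Int ~ Int
  unify Int ~ Int
  unify Int ~ Bool
  FAIL: mismatch Int ~ Bool

Answer: 1.0.0 : 3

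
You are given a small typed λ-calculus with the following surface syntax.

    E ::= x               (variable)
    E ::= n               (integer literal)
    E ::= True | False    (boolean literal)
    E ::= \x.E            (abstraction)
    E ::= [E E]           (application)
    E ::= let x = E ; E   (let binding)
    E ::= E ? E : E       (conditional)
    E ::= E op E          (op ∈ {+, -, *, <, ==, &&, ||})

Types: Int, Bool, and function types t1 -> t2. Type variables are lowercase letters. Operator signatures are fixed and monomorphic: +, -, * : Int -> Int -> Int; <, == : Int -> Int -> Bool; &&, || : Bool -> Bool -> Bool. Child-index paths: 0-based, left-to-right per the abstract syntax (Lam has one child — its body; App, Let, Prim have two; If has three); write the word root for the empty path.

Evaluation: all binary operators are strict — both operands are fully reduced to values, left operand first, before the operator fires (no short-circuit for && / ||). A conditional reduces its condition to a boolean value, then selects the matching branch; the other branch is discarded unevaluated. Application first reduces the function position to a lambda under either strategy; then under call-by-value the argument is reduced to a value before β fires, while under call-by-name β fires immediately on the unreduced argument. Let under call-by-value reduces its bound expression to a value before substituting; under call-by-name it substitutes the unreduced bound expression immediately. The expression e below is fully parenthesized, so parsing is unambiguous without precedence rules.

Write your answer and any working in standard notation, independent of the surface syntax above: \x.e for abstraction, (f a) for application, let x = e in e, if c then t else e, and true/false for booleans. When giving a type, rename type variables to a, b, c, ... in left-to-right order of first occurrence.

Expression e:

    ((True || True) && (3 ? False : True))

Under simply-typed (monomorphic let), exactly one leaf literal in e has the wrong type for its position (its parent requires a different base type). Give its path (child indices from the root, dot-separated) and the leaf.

Derivation:
  unify Bool ~ Bool
  unify Bool ~ Bool
  unify Bool ~ Bool
  unify Int ~ Bool
  FAIL: mismatch Int ~ Bool

Answer: 1.0 : 3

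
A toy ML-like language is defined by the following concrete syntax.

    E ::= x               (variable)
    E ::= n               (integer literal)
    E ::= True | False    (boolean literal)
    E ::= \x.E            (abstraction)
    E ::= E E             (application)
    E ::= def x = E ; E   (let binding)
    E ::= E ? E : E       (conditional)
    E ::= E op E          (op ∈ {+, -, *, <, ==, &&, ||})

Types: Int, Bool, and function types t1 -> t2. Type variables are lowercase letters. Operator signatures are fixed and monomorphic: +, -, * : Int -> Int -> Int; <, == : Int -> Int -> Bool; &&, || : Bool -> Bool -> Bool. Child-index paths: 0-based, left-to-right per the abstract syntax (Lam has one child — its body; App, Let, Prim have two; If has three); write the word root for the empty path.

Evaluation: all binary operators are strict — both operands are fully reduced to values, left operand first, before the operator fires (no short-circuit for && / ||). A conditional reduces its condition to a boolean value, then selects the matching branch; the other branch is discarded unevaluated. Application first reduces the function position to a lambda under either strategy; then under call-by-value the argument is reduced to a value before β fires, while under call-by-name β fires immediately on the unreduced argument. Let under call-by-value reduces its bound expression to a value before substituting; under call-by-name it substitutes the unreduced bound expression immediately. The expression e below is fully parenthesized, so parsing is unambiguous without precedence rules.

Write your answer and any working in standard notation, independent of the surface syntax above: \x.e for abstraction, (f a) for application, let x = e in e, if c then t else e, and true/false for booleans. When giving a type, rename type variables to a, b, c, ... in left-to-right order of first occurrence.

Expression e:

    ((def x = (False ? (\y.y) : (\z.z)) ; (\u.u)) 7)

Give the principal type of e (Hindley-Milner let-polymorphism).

Working:
  unify Bool ~ Bool
y : a
\y._ : a -> a
z : b
\z._ : b -> b
  unify a -> a ~ b -> b
  unify a ~ b
  unify b ~ b
let x : forall. b -> b
u : c
\u._ : c -> c
  unify c -> c ~ Int -> d
  unify c ~ Int
  unify Int ~ d
_ _ : Int

Answer: Int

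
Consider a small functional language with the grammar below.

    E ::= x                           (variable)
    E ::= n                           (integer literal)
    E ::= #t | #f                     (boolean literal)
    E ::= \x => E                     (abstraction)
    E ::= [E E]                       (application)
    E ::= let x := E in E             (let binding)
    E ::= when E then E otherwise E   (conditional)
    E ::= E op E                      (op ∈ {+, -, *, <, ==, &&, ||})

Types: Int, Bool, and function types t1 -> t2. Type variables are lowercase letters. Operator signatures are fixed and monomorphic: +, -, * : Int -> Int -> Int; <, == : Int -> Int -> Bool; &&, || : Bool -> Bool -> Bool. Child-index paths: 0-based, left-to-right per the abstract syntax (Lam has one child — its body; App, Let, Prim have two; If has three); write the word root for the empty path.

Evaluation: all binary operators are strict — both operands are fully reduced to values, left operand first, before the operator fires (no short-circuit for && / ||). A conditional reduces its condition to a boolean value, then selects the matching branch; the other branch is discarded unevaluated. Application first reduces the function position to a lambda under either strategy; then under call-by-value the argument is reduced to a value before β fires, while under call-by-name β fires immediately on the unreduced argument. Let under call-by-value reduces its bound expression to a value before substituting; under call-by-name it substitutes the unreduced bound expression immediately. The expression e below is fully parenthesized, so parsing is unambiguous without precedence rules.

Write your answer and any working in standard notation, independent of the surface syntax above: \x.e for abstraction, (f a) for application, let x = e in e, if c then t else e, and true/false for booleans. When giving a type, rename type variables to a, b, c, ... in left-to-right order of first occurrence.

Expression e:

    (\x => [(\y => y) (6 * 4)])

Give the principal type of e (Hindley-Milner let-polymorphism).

Answer: a -> Int

Derivation:
y : b
\y._ : b -> b
  unify Int ~ Int
  unify Int ~ Int
  unify b -> b ~ Int -> c
  unify b ~ Int
  unify Int ~ c
_ _ : Int
\x._ : a -> Int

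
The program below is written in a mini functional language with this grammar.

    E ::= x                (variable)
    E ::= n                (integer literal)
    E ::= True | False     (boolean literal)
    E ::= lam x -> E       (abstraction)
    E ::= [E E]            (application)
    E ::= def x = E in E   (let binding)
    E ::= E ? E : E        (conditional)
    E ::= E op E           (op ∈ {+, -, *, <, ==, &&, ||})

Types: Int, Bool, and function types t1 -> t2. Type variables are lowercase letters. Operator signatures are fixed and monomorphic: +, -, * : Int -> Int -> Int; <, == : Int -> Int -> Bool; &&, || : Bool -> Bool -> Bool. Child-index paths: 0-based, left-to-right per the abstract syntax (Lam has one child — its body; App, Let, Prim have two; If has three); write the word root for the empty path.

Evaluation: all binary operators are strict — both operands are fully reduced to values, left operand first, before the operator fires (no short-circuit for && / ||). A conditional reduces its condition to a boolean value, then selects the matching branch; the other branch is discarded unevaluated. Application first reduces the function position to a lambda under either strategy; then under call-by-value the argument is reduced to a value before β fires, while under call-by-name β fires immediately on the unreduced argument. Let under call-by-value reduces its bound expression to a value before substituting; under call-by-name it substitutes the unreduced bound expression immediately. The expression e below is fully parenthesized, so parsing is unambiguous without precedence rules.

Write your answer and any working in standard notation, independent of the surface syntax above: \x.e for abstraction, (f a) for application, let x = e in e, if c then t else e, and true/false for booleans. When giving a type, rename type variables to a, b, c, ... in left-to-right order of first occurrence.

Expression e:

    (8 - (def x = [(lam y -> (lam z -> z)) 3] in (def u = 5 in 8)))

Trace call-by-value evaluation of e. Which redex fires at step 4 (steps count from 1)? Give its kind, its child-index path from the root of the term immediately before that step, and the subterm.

Answer: delta at root : (8 - 8)

Working:
step 0: (8 - (let x = ((\y.(\z.z)) 3) in (let u = 5 in 8)))
step 1: [beta@1.0] (8 - (let x = (\z.z) in (let u = 5 in 8)))
step 2: [let@1] (8 - (let u = 5 in 8))
step 3: [let@1] (8 - 8)
step 4: [delta@root] 0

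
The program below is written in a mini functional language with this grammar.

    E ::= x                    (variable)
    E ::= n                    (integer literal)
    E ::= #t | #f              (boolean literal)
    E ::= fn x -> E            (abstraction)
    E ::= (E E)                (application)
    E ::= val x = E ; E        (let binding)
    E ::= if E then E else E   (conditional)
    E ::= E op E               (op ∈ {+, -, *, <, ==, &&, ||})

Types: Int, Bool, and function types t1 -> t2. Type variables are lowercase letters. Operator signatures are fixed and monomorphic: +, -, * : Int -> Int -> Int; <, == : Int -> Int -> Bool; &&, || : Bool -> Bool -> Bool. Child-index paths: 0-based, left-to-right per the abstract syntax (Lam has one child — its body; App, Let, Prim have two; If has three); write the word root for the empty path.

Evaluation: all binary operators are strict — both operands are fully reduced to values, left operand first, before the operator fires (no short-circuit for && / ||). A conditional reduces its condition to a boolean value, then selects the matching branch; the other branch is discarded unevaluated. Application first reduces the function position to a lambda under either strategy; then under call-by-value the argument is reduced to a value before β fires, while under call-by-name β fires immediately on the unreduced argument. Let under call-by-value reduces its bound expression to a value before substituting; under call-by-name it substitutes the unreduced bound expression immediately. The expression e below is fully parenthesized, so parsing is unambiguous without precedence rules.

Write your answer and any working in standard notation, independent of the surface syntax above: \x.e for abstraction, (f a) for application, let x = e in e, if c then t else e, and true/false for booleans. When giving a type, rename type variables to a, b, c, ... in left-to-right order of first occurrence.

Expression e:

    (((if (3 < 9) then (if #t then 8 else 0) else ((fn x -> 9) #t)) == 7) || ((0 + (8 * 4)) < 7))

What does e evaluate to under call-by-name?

Answer: false

Derivation:
step 0: (((if (3 < 9) then (if true then 8 else 0) else ((\x.9) true)) == 7) || ((0 + (8 * 4)) < 7))
step 1: [delta@0.0.0] (((if true then (if true then 8 else 0) else ((\x.9) true)) == 7) || ((0 + (8 * 4)) < 7))
step 2: [if@0.0] (((if true then 8 else 0) == 7) || ((0 + (8 * 4)) < 7))
step 3: [if@0.0] ((8 == 7) || ((0 + (8 * 4)) < 7))
step 4: [delta@0] (false || ((0 + (8 * 4)) < 7))
step 5: [delta@1.0.1] (false || ((0 + 32) < 7))
step 6: [delta@1.0] (false || (32 < 7))
step 7: [delta@1] (false || false)
step 8: [delta@root] false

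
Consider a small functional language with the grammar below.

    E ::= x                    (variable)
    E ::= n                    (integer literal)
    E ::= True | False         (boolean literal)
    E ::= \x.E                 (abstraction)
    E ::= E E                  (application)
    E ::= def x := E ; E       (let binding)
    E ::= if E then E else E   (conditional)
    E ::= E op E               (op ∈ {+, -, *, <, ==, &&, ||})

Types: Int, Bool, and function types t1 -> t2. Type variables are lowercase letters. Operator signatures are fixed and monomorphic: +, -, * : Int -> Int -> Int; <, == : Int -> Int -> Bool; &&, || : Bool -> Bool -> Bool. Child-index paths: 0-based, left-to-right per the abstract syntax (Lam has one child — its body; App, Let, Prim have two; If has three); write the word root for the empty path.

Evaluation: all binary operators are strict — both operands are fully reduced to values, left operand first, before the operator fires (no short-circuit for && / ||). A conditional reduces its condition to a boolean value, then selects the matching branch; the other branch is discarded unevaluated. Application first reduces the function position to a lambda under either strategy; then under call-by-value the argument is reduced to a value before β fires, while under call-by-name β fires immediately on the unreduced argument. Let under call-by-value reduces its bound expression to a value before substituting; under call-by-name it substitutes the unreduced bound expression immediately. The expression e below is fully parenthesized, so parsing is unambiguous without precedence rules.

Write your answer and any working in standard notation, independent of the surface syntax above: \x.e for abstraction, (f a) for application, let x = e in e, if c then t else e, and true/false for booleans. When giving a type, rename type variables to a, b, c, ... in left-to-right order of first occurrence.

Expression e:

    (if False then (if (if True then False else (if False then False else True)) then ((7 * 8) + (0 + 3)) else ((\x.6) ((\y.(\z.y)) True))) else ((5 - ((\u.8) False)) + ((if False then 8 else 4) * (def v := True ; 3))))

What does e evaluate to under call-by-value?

Answer: 9

Working:
step 0: (if false then (if (if true then false else (if false then false else true)) then ((7 * 8) + (0 + 3)) else ((\x.6) ((\y.(\z.y)) true))) else ((5 - ((\u.8) false)) + ((if false then 8 else 4) * (let v = true in 3))))
step 1: [if@root] ((5 - ((\u.8) false)) + ((if false then 8 else 4) * (let v = true in 3)))
step 2: [beta@0.1] ((5 - 8) + ((if false then 8 else 4) * (let v = true in 3)))
step 3: [delta@0] (-3 + ((if false then 8 else 4) * (let v = true in 3)))
step 4: [if@1.0] (-3 + (4 * (let v = true in 3)))
step 5: [let@1.1] (-3 + (4 * 3))
step 6: [delta@1] (-3 + 12)
step 7: [delta@root] 9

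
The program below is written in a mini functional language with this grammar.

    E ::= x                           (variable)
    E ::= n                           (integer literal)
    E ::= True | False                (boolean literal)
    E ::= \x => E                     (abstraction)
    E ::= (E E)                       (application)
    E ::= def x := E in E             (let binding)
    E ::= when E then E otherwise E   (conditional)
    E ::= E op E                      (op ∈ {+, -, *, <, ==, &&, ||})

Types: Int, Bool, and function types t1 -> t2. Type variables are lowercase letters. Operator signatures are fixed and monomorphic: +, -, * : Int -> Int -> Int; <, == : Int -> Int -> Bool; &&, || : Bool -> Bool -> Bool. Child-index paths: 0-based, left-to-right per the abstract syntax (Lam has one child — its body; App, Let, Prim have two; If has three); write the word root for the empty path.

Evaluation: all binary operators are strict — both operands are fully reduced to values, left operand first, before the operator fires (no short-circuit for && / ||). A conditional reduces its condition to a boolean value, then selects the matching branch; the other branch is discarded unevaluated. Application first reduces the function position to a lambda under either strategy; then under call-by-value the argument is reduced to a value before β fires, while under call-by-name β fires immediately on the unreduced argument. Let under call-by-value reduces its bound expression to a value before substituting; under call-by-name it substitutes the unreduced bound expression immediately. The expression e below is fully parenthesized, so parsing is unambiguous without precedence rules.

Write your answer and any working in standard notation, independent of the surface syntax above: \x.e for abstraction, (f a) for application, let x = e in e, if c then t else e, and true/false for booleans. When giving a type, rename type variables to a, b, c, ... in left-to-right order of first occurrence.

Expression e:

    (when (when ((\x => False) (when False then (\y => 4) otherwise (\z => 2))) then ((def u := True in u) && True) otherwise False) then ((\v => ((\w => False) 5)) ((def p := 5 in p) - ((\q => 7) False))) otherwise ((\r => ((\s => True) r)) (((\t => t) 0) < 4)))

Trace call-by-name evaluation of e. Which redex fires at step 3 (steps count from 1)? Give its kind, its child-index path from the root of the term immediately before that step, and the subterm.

Answer: if at root : (if false then ((\v.((\w.false) 5)) ((let p = 5 in p) - ((\q.7) false))) else ((\r.((\s.true) r)) (((\t.t) 0) < 4)))

Working:
step 0: (if (if ((\x.false) (if false then (\y.4) else (\z.2))) then ((let u = true in u) && true) else false) then ((\v.((\w.false) 5)) ((let p = 5 in p) - ((\q.7) false))) else ((\r.((\s.true) r)) (((\t.t) 0) < 4)))
step 1: [beta@0.0] (if (if false then ((let u = true in u) && true) else false) then ((\v.((\w.false) 5)) ((let p = 5 in p) - ((\q.7) false))) else ((\r.((\s.true) r)) (((\t.t) 0) < 4)))
step 2: [if@0] (if false then ((\v.((\w.false) 5)) ((let p = 5 in p) - ((\q.7) false))) else ((\r.((\s.true) r)) (((\t.t) 0) < 4)))
step 3: [if@root] ((\r.((\s.true) r)) (((\t.t) 0) < 4))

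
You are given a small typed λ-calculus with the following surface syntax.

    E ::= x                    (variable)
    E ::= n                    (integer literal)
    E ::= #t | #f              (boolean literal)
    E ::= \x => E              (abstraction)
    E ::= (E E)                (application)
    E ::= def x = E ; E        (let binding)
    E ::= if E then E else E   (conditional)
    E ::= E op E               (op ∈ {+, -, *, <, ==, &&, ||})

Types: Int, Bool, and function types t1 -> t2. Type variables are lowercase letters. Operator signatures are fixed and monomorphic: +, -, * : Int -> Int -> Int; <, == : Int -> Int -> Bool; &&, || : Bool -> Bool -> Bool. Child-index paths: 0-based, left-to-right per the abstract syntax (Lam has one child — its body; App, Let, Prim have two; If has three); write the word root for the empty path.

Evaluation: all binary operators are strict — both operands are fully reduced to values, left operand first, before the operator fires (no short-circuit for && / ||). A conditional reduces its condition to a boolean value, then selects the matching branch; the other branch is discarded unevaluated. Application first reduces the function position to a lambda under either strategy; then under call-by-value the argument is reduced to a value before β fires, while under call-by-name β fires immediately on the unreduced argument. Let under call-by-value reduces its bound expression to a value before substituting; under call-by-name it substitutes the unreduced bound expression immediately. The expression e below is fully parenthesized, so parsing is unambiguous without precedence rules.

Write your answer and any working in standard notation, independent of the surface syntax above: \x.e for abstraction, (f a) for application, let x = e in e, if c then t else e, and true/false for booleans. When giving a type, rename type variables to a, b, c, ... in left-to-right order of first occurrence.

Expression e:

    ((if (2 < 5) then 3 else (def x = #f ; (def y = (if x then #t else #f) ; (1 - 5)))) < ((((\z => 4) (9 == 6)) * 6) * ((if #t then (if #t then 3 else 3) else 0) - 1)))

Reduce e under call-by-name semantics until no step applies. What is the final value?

Answer: true

Trace:
step 0: ((if (2 < 5) then 3 else (let x = false in (let y = (if x then true else false) in (1 - 5)))) < ((((\z.4) (9 == 6)) * 6) * ((if true then (if true then 3 else 3) else 0) - 1)))
step 1: [delta@0.0] ((if true then 3 else (let x = false in (let y = (if x then true else false) in (1 - 5)))) < ((((\z.4) (9 == 6)) * 6) * ((if true then (if true then 3 else 3) else 0) - 1)))
step 2: [if@0] (3 < ((((\z.4) (9 == 6)) * 6) * ((if true then (if true then 3 else 3) else 0) - 1)))
step 3: [beta@1.0.0] (3 < ((4 * 6) * ((if true then (if true then 3 else 3) else 0) - 1)))
step 4: [delta@1.0] (3 < (24 * ((if true then (if true then 3 else 3) else 0) - 1)))
step 5: [if@1.1.0] (3 < (24 * ((if true then 3 else 3) - 1)))
step 6: [if@1.1.0] (3 < (24 * (3 - 1)))
step 7: [delta@1.1] (3 < (24 * 2))
step 8: [delta@1] (3 < 48)
step 9: [delta@root] true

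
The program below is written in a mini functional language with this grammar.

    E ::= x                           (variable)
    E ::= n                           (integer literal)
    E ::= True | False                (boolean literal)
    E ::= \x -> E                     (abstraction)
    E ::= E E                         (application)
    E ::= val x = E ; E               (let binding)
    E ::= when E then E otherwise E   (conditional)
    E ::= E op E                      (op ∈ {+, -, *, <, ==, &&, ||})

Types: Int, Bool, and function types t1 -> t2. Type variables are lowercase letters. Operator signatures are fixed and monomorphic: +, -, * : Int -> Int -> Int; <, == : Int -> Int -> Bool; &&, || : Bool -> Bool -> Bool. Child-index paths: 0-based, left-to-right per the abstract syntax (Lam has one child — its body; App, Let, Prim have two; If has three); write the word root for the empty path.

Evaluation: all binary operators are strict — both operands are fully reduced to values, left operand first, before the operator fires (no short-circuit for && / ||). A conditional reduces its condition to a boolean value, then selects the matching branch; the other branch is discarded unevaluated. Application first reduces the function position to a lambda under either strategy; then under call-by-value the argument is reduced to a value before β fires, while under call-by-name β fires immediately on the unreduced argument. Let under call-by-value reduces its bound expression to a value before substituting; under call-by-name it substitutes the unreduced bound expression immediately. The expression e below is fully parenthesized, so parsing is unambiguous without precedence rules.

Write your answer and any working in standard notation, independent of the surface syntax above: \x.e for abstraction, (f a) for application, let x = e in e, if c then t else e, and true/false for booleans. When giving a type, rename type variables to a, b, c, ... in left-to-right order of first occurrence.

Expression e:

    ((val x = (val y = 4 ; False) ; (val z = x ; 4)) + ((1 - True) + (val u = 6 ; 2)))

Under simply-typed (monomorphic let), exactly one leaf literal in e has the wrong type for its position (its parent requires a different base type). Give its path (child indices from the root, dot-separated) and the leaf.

Trace:
let y : Int
let x : Bool
x : Bool
let z : Bool
  unify Int ~ Int
  unify Int ~ Int
  unify Bool ~ Int
  FAIL: mismatch Bool ~ Int

Answer: 1.0.1 : true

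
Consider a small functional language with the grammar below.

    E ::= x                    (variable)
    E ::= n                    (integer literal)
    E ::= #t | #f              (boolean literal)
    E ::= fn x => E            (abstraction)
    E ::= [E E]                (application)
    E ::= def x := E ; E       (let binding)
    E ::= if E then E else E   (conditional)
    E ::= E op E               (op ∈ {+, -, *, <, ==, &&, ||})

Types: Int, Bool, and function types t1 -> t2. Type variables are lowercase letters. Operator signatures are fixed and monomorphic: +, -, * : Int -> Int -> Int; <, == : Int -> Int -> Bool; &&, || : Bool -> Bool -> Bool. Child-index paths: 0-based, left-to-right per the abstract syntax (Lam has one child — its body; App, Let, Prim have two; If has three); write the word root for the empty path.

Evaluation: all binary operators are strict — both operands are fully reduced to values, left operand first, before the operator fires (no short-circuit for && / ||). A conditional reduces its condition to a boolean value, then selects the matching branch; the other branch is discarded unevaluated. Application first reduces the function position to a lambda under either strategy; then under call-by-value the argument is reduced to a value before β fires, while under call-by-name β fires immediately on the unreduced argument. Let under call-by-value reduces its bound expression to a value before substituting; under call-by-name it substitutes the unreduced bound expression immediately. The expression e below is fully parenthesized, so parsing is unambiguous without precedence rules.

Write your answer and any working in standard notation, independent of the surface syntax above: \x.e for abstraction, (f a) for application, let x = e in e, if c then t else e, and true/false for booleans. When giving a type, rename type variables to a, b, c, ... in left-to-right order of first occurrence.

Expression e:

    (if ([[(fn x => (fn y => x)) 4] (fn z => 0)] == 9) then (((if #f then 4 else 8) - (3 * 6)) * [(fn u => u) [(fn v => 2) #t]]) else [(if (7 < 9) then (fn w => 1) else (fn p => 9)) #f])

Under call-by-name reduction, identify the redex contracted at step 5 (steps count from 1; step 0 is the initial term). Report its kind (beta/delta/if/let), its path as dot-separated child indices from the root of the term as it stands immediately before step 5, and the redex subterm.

Working:
step 0: (if ((((\x.(\y.x)) 4) (\z.0)) == 9) then (((if false then 4 else 8) - (3 * 6)) * ((\u.u) ((\v.2) true))) else ((if (7 < 9) then (\w.1) else (\p.9)) false))
step 1: [beta@0.0.0] (if (((\y.4) (\z.0)) == 9) then (((if false then 4 else 8) - (3 * 6)) * ((\u.u) ((\v.2) true))) else ((if (7 < 9) then (\w.1) else (\p.9)) false))
step 2: [beta@0.0] (if (4 == 9) then (((if false then 4 else 8) - (3 * 6)) * ((\u.u) ((\v.2) true))) else ((if (7 < 9) then (\w.1) else (\p.9)) false))
step 3: [delta@0] (if false then (((if false then 4 else 8) - (3 * 6)) * ((\u.u) ((\v.2) true))) else ((if (7 < 9) then (\w.1) else (\p.9)) false))
step 4: [if@root] ((if (7 < 9) then (\w.1) else (\p.9)) false)
step 5: [delta@0.0] ((if true then (\w.1) else (\p.9)) false)

Answer: delta at 0.0 : (7 < 9)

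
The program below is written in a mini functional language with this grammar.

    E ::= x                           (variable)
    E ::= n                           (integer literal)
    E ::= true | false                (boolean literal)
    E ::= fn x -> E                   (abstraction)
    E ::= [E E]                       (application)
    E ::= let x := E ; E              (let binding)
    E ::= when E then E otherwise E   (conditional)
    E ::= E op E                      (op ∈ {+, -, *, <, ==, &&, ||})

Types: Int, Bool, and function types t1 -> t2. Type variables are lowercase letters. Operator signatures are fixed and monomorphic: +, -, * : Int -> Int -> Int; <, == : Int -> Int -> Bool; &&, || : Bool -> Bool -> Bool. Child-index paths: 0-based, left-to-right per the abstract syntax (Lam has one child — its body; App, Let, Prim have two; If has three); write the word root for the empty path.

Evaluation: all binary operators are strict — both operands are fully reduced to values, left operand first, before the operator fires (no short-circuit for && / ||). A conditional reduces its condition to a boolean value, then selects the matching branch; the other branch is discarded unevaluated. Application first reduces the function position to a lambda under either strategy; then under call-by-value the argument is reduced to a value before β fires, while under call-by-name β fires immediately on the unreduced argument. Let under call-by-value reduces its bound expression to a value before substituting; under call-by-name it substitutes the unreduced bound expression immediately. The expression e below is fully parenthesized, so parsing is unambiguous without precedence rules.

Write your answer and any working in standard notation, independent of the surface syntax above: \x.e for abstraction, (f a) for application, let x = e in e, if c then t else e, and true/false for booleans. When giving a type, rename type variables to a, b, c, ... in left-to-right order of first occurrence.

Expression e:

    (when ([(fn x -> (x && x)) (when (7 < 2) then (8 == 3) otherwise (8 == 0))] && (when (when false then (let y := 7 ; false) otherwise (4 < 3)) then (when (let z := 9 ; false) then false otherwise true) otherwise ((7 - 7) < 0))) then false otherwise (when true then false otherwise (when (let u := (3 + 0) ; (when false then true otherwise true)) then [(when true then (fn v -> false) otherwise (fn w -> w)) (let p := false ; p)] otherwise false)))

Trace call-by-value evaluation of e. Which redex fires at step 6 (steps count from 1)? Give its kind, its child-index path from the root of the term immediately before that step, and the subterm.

Answer: if at 0.1.0 : (if false then (let y = 7 in false) else (4 < 3))

Trace:
step 0: (if (((\x.(x && x)) (if (7 < 2) then (8 == 3) else (8 == 0))) && (if (if false then (let y = 7 in false) else (4 < 3)) then (if (let z = 9 in false) then false else true) else ((7 - 7) < 0))) then false else (if true then false else (if (let u = (3 + 0) in (if false then true else true)) then ((if true then (\v.false) else (\w.w)) (let p = false in p)) else false)))
step 1: [delta@0.0.1.0] (if (((\x.(x && x)) (if false then (8 == 3) else (8 == 0))) && (if (if false then (let y = 7 in false) else (4 < 3)) then (if (let z = 9 in false) then false else true) else ((7 - 7) < 0))) then false else (if true then false else (if (let u = (3 + 0) in (if false then true else true)) then ((if true then (\v.false) else (\w.w)) (let p = false in p)) else false)))
step 2: [if@0.0.1] (if (((\x.(x && x)) (8 == 0)) && (if (if false then (let y = 7 in false) else (4 < 3)) then (if (let z = 9 in false) then false else true) else ((7 - 7) < 0))) then false else (if true then false else (if (let u = (3 + 0) in (if false then true else true)) then ((if true then (\v.false) else (\w.w)) (let p = false in p)) else false)))
step 3: [delta@0.0.1] (if (((\x.(x && x)) false) && (if (if false then (let y = 7 in false) else (4 < 3)) then (if (let z = 9 in false) then false else true) else ((7 - 7) < 0))) then false else (if true then false else (if (let u = (3 + 0) in (if false then true else true)) then ((if true then (\v.false) else (\w.w)) (let p = false in p)) else false)))
step 4: [beta@0.0] (if ((false && false) && (if (if false then (let y = 7 in false) else (4 < 3)) then (if (let z = 9 in false) then false else true) else ((7 - 7) < 0))) then false else (if true then false else (if (let u = (3 + 0) in (if false then true else true)) then ((if true then (\v.false) else (\w.w)) (let p = false in p)) else false)))
step 5: [delta@0.0] (if (false && (if (if false then (let y = 7 in false) else (4 < 3)) then (if (let z = 9 in false) then false else true) else ((7 - 7) < 0))) then false else (if true then false else (if (let u = (3 + 0) in (if false then true else true)) then ((if true then (\v.false) else (\w.w)) (let p = false in p)) else false)))
step 6: [if@0.1.0] (if (false && (if (4 < 3) then (if (let z = 9 in false) then false else true) else ((7 - 7) < 0))) then false else (if true then false else (if (let u = (3 + 0) in (if false then true else true)) then ((if true then (\v.false) else (\w.w)) (let p = false in p)) else false)))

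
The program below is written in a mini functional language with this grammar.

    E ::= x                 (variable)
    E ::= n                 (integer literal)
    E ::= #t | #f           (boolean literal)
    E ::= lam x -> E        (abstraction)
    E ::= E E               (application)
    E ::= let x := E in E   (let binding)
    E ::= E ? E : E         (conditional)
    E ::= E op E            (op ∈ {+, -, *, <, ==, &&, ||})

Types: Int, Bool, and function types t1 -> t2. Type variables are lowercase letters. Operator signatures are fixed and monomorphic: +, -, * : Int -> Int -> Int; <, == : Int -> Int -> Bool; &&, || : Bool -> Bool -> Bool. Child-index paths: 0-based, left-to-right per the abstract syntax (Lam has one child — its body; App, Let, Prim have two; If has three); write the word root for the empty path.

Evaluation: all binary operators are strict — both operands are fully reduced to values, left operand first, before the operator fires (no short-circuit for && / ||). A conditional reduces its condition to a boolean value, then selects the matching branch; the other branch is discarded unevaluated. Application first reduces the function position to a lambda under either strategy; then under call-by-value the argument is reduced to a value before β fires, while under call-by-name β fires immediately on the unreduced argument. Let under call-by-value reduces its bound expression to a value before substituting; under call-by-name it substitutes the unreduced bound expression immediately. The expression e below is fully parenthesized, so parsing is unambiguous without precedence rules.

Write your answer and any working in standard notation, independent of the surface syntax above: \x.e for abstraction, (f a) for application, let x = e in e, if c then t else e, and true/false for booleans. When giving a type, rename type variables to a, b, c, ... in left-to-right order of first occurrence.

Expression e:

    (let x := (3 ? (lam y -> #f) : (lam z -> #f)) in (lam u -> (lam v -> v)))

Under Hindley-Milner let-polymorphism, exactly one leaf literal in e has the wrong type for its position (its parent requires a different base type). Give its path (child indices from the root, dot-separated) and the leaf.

Answer: 0.0 : 3

Trace:
  unify Int ~ Bool
  FAIL: mismatch Int ~ Bool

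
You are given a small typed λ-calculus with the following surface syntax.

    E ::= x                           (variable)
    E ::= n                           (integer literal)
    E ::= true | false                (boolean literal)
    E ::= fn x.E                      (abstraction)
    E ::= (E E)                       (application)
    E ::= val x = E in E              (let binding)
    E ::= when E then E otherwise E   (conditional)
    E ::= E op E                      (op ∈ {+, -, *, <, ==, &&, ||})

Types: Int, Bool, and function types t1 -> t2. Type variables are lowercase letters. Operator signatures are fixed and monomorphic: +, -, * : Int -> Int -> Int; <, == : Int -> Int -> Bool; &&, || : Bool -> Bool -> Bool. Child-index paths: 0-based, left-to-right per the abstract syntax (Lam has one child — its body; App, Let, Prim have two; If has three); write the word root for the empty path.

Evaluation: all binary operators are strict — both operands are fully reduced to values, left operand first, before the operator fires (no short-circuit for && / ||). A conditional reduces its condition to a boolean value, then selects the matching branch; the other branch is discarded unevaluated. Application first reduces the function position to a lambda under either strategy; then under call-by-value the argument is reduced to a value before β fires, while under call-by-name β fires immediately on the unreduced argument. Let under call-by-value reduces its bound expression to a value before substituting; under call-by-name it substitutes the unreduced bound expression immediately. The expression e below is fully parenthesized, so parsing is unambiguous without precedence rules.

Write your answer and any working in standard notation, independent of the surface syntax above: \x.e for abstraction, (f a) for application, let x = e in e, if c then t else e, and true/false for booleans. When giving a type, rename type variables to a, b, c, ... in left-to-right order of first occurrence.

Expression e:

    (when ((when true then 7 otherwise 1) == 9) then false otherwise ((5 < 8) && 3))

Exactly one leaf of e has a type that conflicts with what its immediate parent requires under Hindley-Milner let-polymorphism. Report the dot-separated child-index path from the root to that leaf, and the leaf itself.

Trace:
  unify Bool ~ Bool
  unify Int ~ Int
  unify Int ~ Int
  unify Int ~ Int
  unify Bool ~ Bool
  unify Int ~ Int
  unify Int ~ Int
  unify Bool ~ Bool
  unify Int ~ Bool
  FAIL: mismatch Int ~ Bool

Answer: 2.1 : 3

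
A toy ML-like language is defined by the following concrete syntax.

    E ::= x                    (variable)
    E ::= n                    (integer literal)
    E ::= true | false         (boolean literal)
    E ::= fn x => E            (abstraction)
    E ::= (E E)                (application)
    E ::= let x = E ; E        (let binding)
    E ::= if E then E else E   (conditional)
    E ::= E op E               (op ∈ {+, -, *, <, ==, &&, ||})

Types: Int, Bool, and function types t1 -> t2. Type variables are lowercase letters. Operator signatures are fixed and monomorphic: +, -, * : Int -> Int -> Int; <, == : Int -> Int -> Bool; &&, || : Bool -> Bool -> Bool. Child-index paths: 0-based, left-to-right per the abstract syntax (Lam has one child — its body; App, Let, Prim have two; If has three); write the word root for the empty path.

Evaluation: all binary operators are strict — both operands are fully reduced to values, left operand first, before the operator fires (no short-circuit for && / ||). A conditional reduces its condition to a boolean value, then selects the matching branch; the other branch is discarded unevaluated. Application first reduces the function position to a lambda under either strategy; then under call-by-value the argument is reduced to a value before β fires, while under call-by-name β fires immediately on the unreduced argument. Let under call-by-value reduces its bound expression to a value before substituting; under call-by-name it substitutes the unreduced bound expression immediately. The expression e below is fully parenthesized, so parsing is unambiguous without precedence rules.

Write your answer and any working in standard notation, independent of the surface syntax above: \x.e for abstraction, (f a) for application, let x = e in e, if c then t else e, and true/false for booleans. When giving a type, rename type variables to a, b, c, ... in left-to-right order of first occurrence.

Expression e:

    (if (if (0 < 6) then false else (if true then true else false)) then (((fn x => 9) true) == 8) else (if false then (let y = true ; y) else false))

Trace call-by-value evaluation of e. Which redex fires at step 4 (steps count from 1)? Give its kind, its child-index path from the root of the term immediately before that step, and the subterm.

Answer: if at root : (if false then (let y = true in y) else false)

Derivation:
step 0: (if (if (0 < 6) then false else (if true then true else false)) then (((\x.9) true) == 8) else (if false then (let y = true in y) else false))
step 1: [delta@0.0] (if (if true then false else (if true then true else false)) then (((\x.9) true) == 8) else (if false then (let y = true in y) else false))
step 2: [if@0] (if false then (((\x.9) true) == 8) else (if false then (let y = true in y) else false))
step 3: [if@root] (if false then (let y = true in y) else false)
step 4: [if@root] false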